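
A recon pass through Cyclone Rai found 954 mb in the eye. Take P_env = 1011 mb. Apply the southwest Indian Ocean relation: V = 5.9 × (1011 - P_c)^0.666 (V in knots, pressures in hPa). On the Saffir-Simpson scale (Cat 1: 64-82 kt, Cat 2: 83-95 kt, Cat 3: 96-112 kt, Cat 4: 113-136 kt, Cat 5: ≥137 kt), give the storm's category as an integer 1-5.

2

ΔP = 1011 − 954 = 57 mb.
V ≈ 5.9 × 57^0.666 = 5.9 × 14.77 ≈ 87 kt.
87 kt falls in the Category 2 band.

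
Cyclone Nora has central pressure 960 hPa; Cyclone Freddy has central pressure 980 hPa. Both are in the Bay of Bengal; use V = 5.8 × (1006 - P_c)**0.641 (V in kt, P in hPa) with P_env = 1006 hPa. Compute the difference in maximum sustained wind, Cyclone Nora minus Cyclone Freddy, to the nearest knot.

Cyclone Nora: ΔP = 46; V ≈ 5.8 × 46^0.641 ≈ 67.49 kt.
Cyclone Freddy: ΔP = 26; V ≈ 5.8 × 26^0.641 ≈ 46.82 kt.
Difference ≈ 67.49 − 46.82 = 20.67 → 21 kt.

21 kt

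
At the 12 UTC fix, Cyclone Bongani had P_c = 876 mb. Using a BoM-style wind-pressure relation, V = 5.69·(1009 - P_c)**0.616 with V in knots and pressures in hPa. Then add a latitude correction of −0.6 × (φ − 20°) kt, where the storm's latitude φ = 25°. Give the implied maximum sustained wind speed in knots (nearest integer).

ΔP = 1009 − 876 = 133 mb.
133^0.616 ≈ 20.337.
V ≈ 5.69 × 20.337 ≈ 115.7 kt.
Latitude correction: −0.6 × (25 − 20) = -3 kt.
Corrected V ≈ 112.7 kt → 113 kt.

113 kt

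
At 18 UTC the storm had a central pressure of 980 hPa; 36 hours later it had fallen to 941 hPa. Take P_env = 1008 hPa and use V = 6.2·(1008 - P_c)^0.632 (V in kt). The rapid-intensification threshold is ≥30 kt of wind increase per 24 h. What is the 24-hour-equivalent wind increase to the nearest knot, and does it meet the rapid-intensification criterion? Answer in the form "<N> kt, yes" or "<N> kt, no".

25 kt, no

V₁: ΔP = 28, V ≈ 6.2 × 28^0.632 ≈ 50.93 kt.
V₂: ΔP = 67, V ≈ 6.2 × 67^0.632 ≈ 88.40 kt.
ΔV over 36 h = 37.47 kt → 24 h equivalent = 37.47 × 24/36 ≈ 24.98 kt.
25 kt < 30 kt ⇒ not rapid intensification.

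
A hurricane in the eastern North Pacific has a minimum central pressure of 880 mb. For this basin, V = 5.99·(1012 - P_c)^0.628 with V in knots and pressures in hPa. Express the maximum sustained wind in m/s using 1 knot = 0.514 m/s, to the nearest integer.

ΔP = 1012 − 880 = 132 mb.
V ≈ 5.99 × 132^0.628 = 5.99 × 21.464 ≈ 128.572 kt.
128.572 × 0.514 ≈ 66.09 m/s → 66 m/s.

66 m/s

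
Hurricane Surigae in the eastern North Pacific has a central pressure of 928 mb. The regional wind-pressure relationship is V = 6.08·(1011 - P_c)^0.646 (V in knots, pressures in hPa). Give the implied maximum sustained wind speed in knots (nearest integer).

106 kt

ΔP = 1011 − 928 = 83 mb.
83^0.646 ≈ 17.367.
V ≈ 6.08 × 17.367 ≈ 105.6 kt.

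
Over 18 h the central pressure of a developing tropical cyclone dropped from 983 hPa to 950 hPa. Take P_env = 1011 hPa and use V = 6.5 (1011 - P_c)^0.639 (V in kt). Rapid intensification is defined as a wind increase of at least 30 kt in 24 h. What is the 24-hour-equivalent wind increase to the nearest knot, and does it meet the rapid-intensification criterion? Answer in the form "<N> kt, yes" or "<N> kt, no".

47 kt, yes

V₁: ΔP = 28, V ≈ 6.5 × 28^0.639 ≈ 54.66 kt.
V₂: ΔP = 61, V ≈ 6.5 × 61^0.639 ≈ 89.90 kt.
ΔV over 18 h = 35.24 kt → 24 h equivalent = 35.24 × 24/18 ≈ 46.99 kt.
47 kt ≥ 30 kt ⇒ rapid intensification.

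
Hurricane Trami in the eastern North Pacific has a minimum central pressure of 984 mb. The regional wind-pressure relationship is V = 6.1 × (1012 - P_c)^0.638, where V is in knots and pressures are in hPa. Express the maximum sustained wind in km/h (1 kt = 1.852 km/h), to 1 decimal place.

ΔP = 1012 − 984 = 28 mb.
V ≈ 6.1 × 28^0.638 = 6.1 × 8.381 ≈ 51.123 kt.
51.123 × 1.852 ≈ 94.68 km/h → 94.7 km/h.

94.7 km/h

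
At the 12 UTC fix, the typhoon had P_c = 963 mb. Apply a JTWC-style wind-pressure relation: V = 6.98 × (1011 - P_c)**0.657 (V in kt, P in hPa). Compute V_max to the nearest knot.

89 kt

ΔP = 1011 − 963 = 48 mb.
48^0.657 ≈ 12.723.
V ≈ 6.98 × 12.723 ≈ 88.8 kt.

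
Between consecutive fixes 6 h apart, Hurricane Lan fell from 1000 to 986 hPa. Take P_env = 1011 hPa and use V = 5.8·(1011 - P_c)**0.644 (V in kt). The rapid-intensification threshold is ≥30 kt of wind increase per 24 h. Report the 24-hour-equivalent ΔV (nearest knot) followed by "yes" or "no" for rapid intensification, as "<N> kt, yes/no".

V₁: ΔP = 11, V ≈ 5.8 × 11^0.644 ≈ 27.17 kt.
V₂: ΔP = 25, V ≈ 5.8 × 25^0.644 ≈ 46.10 kt.
ΔV over 6 h = 18.93 kt → 24 h equivalent = 18.93 × 24/6 ≈ 75.72 kt.
76 kt ≥ 30 kt ⇒ rapid intensification.

76 kt, yes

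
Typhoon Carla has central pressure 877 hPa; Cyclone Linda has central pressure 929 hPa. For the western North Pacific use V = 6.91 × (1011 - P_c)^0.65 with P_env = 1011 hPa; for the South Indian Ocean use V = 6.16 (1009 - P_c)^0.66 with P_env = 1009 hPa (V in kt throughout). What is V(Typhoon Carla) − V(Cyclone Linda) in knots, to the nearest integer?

56 kt

Typhoon Carla: ΔP = 134; V ≈ 6.91 × 134^0.65 ≈ 166.76 kt.
Cyclone Linda: ΔP = 80; V ≈ 6.16 × 80^0.66 ≈ 111.08 kt.
Difference ≈ 166.76 − 111.08 = 55.68 → 56 kt.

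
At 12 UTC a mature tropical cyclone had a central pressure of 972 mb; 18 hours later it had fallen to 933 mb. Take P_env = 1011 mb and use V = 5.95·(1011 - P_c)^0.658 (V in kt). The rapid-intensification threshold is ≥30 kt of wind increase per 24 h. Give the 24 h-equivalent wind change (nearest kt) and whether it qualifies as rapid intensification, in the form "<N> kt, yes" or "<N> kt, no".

51 kt, yes

V₁: ΔP = 39, V ≈ 5.95 × 39^0.658 ≈ 66.29 kt.
V₂: ΔP = 78, V ≈ 5.95 × 78^0.658 ≈ 104.60 kt.
ΔV over 18 h = 38.31 kt → 24 h equivalent = 38.31 × 24/18 ≈ 51.08 kt.
51 kt ≥ 30 kt ⇒ rapid intensification.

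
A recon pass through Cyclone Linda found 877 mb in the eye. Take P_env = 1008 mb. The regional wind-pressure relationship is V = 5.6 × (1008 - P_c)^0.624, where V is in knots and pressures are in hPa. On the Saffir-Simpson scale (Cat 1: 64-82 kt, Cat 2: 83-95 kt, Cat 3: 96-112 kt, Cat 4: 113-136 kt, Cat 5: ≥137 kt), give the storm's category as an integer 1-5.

ΔP = 1008 − 877 = 131 mb.
V ≈ 5.6 × 131^0.624 = 5.6 × 20.95 ≈ 117 kt.
117 kt falls in the Category 4 band.

4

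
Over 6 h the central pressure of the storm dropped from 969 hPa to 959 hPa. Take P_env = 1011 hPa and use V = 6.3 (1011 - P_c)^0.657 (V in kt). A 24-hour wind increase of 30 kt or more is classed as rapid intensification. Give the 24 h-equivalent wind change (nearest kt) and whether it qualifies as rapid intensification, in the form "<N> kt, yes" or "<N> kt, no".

V₁: ΔP = 42, V ≈ 6.3 × 42^0.657 ≈ 73.42 kt.
V₂: ΔP = 52, V ≈ 6.3 × 52^0.657 ≈ 84.48 kt.
ΔV over 6 h = 11.06 kt → 24 h equivalent = 11.06 × 24/6 ≈ 44.24 kt.
44 kt ≥ 30 kt ⇒ rapid intensification.

44 kt, yes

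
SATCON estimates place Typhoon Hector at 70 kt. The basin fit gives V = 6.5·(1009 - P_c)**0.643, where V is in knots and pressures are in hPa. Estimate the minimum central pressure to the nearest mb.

ΔP = (V / 6.5)^(1/0.643) = (70/6.5)^1.555.
70/6.5 = 10.769; 10.769^1.555 ≈ 40.30 mb.
P_c = 1009 − 40.30 = 968.70 ≈ 969 mb.

969 mb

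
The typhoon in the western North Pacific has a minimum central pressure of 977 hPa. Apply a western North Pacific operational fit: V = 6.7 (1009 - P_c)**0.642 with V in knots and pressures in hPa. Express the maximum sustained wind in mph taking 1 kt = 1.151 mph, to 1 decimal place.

ΔP = 1009 − 977 = 32 hPa.
V ≈ 6.7 × 32^0.642 = 6.7 × 9.254 ≈ 61.998 kt.
61.998 × 1.151 ≈ 71.36 mph → 71.4 mph.

71.4 mph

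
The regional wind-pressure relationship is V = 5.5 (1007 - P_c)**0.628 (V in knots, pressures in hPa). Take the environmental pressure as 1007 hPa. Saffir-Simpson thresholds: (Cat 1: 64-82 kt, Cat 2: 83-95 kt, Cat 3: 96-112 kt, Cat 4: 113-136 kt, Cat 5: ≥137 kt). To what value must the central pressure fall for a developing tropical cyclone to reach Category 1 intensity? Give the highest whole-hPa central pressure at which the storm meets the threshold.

Category 1 begins at V = 64 kt.
Required ΔP = (64/5.5)^(1/0.628) = 11.636^1.592 ≈ 49.79 hPa.
P_c ≤ 1007 − 49.79 = 957.21, so the highest integer P_c is 957 hPa.

957 hPa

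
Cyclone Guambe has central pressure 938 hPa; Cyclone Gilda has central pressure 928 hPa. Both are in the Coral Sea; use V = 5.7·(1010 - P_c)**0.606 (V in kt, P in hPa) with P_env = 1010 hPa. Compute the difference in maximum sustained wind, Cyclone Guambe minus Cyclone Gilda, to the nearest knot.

-6 kt

Cyclone Guambe: ΔP = 72; V ≈ 5.7 × 72^0.606 ≈ 76.11 kt.
Cyclone Gilda: ΔP = 82; V ≈ 5.7 × 82^0.606 ≈ 82.35 kt.
Difference ≈ 76.11 − 82.35 = -6.24 → -6 kt.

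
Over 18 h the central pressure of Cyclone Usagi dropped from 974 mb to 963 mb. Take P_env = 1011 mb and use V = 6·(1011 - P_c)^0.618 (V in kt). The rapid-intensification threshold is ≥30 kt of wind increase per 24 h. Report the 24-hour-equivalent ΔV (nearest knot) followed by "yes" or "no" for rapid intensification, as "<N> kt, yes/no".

V₁: ΔP = 37, V ≈ 6 × 37^0.618 ≈ 55.89 kt.
V₂: ΔP = 48, V ≈ 6 × 48^0.618 ≈ 65.64 kt.
ΔV over 18 h = 9.75 kt → 24 h equivalent = 9.75 × 24/18 ≈ 13.00 kt.
13 kt < 30 kt ⇒ not rapid intensification.

13 kt, no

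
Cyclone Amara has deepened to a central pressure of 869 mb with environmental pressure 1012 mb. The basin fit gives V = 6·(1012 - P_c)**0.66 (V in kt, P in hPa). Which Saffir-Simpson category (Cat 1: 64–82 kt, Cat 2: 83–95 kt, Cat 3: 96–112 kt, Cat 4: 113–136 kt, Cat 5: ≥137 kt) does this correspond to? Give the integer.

5

ΔP = 1012 − 869 = 143 mb.
V ≈ 6 × 143^0.66 = 6 × 26.46 ≈ 159 kt.
159 kt falls in the Category 5 band.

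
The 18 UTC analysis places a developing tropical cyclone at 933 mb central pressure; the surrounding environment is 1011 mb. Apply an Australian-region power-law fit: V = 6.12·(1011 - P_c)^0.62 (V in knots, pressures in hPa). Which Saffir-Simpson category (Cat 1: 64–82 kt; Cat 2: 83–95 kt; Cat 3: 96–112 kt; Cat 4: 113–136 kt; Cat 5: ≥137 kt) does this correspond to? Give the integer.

ΔP = 1011 − 933 = 78 mb.
V ≈ 6.12 × 78^0.62 = 6.12 × 14.90 ≈ 91 kt.
91 kt falls in the Category 2 band.

2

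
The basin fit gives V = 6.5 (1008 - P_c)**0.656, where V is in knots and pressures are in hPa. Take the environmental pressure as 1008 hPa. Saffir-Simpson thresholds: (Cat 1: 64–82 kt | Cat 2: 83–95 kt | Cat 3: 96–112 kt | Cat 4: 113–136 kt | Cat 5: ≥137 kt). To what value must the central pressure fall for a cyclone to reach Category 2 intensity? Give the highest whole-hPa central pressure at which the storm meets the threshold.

Category 2 begins at V = 83 kt.
Required ΔP = (83/6.5)^(1/0.656) = 12.769^1.524 ≈ 48.55 hPa.
P_c ≤ 1008 − 48.55 = 959.45, so the highest integer P_c is 959 hPa.

959 hPa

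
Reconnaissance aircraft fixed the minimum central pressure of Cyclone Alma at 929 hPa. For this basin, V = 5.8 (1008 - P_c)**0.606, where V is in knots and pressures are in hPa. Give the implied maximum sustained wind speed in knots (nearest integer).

82 kt

ΔP = 1008 − 929 = 79 hPa.
79^0.606 ≈ 14.124.
V ≈ 5.8 × 14.124 ≈ 81.9 kt.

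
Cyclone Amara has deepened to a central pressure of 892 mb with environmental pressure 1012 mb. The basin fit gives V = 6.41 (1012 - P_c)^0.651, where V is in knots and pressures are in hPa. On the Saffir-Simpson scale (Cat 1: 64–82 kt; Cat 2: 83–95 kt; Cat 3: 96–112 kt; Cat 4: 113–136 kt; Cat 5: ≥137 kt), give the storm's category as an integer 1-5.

5

ΔP = 1012 − 892 = 120 mb.
V ≈ 6.41 × 120^0.651 = 6.41 × 22.57 ≈ 145 kt.
145 kt falls in the Category 5 band.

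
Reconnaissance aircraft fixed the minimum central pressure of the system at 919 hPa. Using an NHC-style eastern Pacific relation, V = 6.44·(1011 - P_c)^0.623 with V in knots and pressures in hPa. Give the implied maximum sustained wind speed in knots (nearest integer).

ΔP = 1011 − 919 = 92 hPa.
92^0.623 ≈ 16.728.
V ≈ 6.44 × 16.728 ≈ 107.7 kt.

108 kt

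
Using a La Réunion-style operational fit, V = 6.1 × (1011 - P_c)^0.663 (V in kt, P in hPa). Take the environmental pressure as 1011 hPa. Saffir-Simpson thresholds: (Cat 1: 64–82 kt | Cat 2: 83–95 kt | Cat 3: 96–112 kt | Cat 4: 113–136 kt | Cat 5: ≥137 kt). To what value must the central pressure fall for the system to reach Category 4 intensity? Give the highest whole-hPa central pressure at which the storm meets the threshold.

929 hPa

Category 4 begins at V = 113 kt.
Required ΔP = (113/6.1)^(1/0.663) = 18.525^1.508 ≈ 81.68 hPa.
P_c ≤ 1011 − 81.68 = 929.32, so the highest integer P_c is 929 hPa.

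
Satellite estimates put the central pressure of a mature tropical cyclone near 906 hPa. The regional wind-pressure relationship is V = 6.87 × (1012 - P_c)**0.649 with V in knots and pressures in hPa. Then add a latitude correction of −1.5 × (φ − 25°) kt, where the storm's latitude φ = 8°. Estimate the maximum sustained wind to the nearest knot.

167 kt

ΔP = 1012 − 906 = 106 hPa.
106^0.649 ≈ 20.626.
V ≈ 6.87 × 20.626 ≈ 141.7 kt.
Latitude correction: −1.5 × (8 − 25) = 25.5 kt.
Corrected V ≈ 167.2 kt → 167 kt.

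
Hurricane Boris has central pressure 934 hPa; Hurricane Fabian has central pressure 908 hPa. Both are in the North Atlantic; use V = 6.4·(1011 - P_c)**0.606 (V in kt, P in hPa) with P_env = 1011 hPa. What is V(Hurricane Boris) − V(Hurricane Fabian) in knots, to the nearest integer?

Hurricane Boris: ΔP = 77; V ≈ 6.4 × 77^0.606 ≈ 89.00 kt.
Hurricane Fabian: ΔP = 103; V ≈ 6.4 × 103^0.606 ≈ 106.16 kt.
Difference ≈ 89.00 − 106.16 = -17.16 → -17 kt.

-17 kt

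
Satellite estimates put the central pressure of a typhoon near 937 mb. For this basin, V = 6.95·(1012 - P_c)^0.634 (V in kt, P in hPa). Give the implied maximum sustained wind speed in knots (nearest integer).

107 kt

ΔP = 1012 − 937 = 75 mb.
75^0.634 ≈ 15.445.
V ≈ 6.95 × 15.445 ≈ 107.3 kt.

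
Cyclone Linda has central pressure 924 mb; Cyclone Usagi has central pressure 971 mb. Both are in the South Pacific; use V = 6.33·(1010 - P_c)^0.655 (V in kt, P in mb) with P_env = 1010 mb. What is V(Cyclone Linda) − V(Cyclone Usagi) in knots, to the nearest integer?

47 kt

Cyclone Linda: ΔP = 86; V ≈ 6.33 × 86^0.655 ≈ 117.08 kt.
Cyclone Usagi: ΔP = 39; V ≈ 6.33 × 39^0.655 ≈ 69.75 kt.
Difference ≈ 117.08 − 69.75 = 47.33 → 47 kt.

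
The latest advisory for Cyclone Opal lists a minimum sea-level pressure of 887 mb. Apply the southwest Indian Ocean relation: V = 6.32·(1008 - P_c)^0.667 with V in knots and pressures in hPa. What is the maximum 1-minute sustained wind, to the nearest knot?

155 kt

ΔP = 1008 − 887 = 121 mb.
121^0.667 ≈ 24.503.
V ≈ 6.32 × 24.503 ≈ 154.9 kt.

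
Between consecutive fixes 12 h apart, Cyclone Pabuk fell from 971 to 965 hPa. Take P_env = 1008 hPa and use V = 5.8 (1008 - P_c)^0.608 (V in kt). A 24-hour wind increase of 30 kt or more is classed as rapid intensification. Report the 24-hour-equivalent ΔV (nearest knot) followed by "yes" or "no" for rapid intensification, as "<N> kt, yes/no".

10 kt, no

V₁: ΔP = 37, V ≈ 5.8 × 37^0.608 ≈ 52.11 kt.
V₂: ΔP = 43, V ≈ 5.8 × 43^0.608 ≈ 57.09 kt.
ΔV over 12 h = 4.98 kt → 24 h equivalent = 4.98 × 24/12 ≈ 9.96 kt.
10 kt < 30 kt ⇒ not rapid intensification.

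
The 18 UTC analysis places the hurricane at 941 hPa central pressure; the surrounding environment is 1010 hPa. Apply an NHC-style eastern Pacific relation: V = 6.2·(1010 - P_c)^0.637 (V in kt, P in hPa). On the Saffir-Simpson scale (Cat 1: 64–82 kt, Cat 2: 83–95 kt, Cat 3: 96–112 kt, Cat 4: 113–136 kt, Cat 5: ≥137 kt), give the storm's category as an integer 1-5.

ΔP = 1010 − 941 = 69 hPa.
V ≈ 6.2 × 69^0.637 = 6.2 × 14.84 ≈ 92 kt.
92 kt falls in the Category 2 band.

2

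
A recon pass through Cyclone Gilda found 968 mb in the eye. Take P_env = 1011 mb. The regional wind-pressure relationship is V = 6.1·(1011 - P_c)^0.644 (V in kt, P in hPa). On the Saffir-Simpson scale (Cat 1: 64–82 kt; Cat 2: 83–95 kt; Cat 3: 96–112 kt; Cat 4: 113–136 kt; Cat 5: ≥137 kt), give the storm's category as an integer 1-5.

ΔP = 1011 − 968 = 43 mb.
V ≈ 6.1 × 43^0.644 = 6.1 × 11.27 ≈ 69 kt.
69 kt falls in the Category 1 band.

1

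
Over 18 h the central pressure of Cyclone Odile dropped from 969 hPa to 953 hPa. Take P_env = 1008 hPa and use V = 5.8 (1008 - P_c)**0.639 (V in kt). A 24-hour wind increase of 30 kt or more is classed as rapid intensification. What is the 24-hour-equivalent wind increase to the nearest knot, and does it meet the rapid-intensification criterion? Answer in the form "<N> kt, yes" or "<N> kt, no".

20 kt, no

V₁: ΔP = 39, V ≈ 5.8 × 39^0.639 ≈ 60.27 kt.
V₂: ΔP = 55, V ≈ 5.8 × 55^0.639 ≈ 75.08 kt.
ΔV over 18 h = 14.81 kt → 24 h equivalent = 14.81 × 24/18 ≈ 19.75 kt.
20 kt < 30 kt ⇒ not rapid intensification.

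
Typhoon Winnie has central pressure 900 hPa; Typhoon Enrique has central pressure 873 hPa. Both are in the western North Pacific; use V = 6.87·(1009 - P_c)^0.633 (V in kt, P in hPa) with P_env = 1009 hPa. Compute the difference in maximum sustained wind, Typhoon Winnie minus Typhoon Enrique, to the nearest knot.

-20 kt

Typhoon Winnie: ΔP = 109; V ≈ 6.87 × 109^0.633 ≈ 133.86 kt.
Typhoon Enrique: ΔP = 136; V ≈ 6.87 × 136^0.633 ≈ 153.99 kt.
Difference ≈ 133.86 − 153.99 = -20.13 → -20 kt.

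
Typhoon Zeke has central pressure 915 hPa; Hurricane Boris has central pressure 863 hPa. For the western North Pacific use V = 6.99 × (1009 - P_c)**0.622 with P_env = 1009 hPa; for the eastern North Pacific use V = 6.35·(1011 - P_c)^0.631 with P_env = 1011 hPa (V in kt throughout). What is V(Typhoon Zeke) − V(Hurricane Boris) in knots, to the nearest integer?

Typhoon Zeke: ΔP = 94; V ≈ 6.99 × 94^0.622 ≈ 117.97 kt.
Hurricane Boris: ΔP = 148; V ≈ 6.35 × 148^0.631 ≈ 148.67 kt.
Difference ≈ 117.97 − 148.67 = -30.70 → -31 kt.

-31 kt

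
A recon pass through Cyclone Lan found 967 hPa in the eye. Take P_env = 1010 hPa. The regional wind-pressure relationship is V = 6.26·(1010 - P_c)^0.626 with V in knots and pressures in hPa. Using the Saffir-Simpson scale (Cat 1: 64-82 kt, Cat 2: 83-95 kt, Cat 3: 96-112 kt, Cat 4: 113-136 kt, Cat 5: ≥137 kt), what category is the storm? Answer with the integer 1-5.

1

ΔP = 1010 − 967 = 43 hPa.
V ≈ 6.26 × 43^0.626 = 6.26 × 10.53 ≈ 66 kt.
66 kt falls in the Category 1 band.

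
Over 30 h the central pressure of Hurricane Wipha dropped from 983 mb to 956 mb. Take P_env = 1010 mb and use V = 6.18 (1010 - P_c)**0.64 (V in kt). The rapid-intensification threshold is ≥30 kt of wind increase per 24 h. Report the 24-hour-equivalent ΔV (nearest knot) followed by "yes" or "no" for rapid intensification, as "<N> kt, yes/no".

23 kt, no

V₁: ΔP = 27, V ≈ 6.18 × 27^0.64 ≈ 50.94 kt.
V₂: ΔP = 54, V ≈ 6.18 × 54^0.64 ≈ 79.38 kt.
ΔV over 30 h = 28.44 kt → 24 h equivalent = 28.44 × 24/30 ≈ 22.75 kt.
23 kt < 30 kt ⇒ not rapid intensification.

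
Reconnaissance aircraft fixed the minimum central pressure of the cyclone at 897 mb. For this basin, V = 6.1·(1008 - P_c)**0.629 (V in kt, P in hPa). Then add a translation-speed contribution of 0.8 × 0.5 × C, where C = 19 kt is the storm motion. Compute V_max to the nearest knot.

126 kt

ΔP = 1008 − 897 = 111 mb.
111^0.629 ≈ 19.342.
V ≈ 6.1 × 19.342 ≈ 118.0 kt.
Translation term: 0.8 × 0.5 × 19 = 7.6 kt.
Corrected V ≈ 125.6 kt → 126 kt.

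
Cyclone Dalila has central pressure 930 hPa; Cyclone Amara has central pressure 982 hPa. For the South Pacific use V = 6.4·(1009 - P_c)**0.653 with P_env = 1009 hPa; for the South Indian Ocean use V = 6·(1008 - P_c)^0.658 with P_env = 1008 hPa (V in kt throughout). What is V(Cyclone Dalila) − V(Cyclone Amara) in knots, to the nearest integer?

Cyclone Dalila: ΔP = 79; V ≈ 6.4 × 79^0.653 ≈ 111.00 kt.
Cyclone Amara: ΔP = 26; V ≈ 6 × 26^0.658 ≈ 51.19 kt.
Difference ≈ 111.00 − 51.19 = 59.81 → 60 kt.

60 kt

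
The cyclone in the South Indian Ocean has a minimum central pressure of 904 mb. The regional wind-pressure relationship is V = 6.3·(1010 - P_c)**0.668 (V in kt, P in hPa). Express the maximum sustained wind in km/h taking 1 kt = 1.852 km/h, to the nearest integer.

263 km/h

ΔP = 1010 − 904 = 106 mb.
V ≈ 6.3 × 106^0.668 = 6.3 × 22.537 ≈ 141.986 kt.
141.986 × 1.852 ≈ 262.96 km/h → 263 km/h.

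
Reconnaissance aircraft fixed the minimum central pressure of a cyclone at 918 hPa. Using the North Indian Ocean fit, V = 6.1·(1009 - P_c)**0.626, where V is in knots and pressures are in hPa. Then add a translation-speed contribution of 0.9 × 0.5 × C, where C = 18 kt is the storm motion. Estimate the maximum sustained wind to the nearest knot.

111 kt

ΔP = 1009 − 918 = 91 hPa.
91^0.626 ≈ 16.841.
V ≈ 6.1 × 16.841 ≈ 102.7 kt.
Translation term: 0.9 × 0.5 × 18 = 8.1 kt.
Corrected V ≈ 110.8 kt → 111 kt.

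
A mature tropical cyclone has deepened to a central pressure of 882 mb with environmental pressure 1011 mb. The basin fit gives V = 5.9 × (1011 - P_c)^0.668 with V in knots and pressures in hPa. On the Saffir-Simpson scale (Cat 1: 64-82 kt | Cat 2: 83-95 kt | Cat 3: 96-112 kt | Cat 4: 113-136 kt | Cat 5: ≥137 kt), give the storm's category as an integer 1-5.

5

ΔP = 1011 − 882 = 129 mb.
V ≈ 5.9 × 129^0.668 = 5.9 × 25.70 ≈ 152 kt.
152 kt falls in the Category 5 band.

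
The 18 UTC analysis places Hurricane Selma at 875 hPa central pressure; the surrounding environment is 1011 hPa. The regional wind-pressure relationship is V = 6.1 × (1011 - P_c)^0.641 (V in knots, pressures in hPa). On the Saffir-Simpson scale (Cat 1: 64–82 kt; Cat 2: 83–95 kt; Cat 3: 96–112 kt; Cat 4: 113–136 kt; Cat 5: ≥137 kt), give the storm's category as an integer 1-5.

ΔP = 1011 − 875 = 136 hPa.
V ≈ 6.1 × 136^0.641 = 6.1 × 23.31 ≈ 142 kt.
142 kt falls in the Category 5 band.

5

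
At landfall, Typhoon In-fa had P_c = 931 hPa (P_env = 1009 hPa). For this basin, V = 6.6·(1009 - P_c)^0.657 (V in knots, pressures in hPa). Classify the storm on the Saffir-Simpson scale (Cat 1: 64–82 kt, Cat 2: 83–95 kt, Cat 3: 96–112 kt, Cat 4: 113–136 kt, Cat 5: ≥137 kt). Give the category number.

ΔP = 1009 − 931 = 78 hPa.
V ≈ 6.6 × 78^0.657 = 6.6 × 17.50 ≈ 116 kt.
116 kt falls in the Category 4 band.

4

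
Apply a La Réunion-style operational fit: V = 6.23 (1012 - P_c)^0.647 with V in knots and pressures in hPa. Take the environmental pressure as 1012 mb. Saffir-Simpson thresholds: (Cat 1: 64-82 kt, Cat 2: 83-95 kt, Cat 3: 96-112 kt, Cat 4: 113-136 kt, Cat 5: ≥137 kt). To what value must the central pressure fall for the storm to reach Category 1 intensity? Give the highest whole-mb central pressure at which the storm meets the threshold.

975 mb

Category 1 begins at V = 64 kt.
Required ΔP = (64/6.23)^(1/0.647) = 10.273^1.546 ≈ 36.62 mb.
P_c ≤ 1012 − 36.62 = 975.38, so the highest integer P_c is 975 mb.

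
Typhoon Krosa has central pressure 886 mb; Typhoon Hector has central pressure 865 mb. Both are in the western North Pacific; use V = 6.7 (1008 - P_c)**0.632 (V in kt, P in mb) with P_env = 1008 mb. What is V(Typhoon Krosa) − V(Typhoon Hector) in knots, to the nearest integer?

-15 kt

Typhoon Krosa: ΔP = 122; V ≈ 6.7 × 122^0.632 ≈ 139.53 kt.
Typhoon Hector: ΔP = 143; V ≈ 6.7 × 143^0.632 ≈ 154.26 kt.
Difference ≈ 139.53 − 154.26 = -14.73 → -15 kt.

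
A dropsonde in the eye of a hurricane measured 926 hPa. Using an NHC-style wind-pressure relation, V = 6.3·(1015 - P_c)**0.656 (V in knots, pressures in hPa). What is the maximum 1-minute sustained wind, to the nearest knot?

120 kt

ΔP = 1015 − 926 = 89 hPa.
89^0.656 ≈ 19.002.
V ≈ 6.3 × 19.002 ≈ 119.7 kt.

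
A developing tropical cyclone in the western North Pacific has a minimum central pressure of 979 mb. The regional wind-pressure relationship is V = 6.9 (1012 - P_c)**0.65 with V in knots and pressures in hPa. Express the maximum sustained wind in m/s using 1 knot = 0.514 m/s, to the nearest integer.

ΔP = 1012 − 979 = 33 mb.
V ≈ 6.9 × 33^0.65 = 6.9 × 9.706 ≈ 66.970 kt.
66.970 × 0.514 ≈ 34.42 m/s → 34 m/s.

34 m/s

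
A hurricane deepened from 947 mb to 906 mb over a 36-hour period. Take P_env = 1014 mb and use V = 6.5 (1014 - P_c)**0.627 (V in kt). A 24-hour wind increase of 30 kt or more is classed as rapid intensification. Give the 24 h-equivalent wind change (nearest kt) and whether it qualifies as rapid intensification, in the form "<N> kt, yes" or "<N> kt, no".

V₁: ΔP = 67, V ≈ 6.5 × 67^0.627 ≈ 90.75 kt.
V₂: ΔP = 108, V ≈ 6.5 × 108^0.627 ≈ 122.42 kt.
ΔV over 36 h = 31.67 kt → 24 h equivalent = 31.67 × 24/36 ≈ 21.11 kt.
21 kt < 30 kt ⇒ not rapid intensification.

21 kt, no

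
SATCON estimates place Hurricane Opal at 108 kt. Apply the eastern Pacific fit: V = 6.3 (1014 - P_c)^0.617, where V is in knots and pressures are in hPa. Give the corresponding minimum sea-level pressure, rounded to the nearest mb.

ΔP = (V / 6.3)^(1/0.617) = (108/6.3)^1.621.
108/6.3 = 17.143; 17.143^1.621 ≈ 100.03 mb.
P_c = 1014 − 100.03 = 913.97 ≈ 914 mb.

914 mb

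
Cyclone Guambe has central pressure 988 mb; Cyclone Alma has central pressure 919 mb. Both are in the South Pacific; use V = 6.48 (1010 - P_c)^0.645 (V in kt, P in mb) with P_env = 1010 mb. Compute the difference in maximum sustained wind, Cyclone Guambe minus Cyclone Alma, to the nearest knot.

-71 kt

Cyclone Guambe: ΔP = 22; V ≈ 6.48 × 22^0.645 ≈ 47.58 kt.
Cyclone Alma: ΔP = 91; V ≈ 6.48 × 91^0.645 ≈ 118.89 kt.
Difference ≈ 47.58 − 118.89 = -71.31 → -71 kt.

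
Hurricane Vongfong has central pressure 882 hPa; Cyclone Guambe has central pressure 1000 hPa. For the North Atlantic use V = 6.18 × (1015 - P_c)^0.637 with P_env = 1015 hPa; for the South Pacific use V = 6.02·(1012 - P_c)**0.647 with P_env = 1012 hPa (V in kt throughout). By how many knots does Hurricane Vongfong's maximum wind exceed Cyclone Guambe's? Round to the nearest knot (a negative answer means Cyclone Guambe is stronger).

Hurricane Vongfong: ΔP = 133; V ≈ 6.18 × 133^0.637 ≈ 139.28 kt.
Cyclone Guambe: ΔP = 12; V ≈ 6.02 × 12^0.647 ≈ 30.05 kt.
Difference ≈ 139.28 − 30.05 = 109.23 → 109 kt.

109 kt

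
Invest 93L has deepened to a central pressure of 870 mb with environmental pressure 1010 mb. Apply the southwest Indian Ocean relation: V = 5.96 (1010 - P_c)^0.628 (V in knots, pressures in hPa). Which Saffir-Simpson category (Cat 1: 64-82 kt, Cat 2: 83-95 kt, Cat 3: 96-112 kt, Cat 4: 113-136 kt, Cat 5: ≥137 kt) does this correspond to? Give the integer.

4

ΔP = 1010 − 870 = 140 mb.
V ≈ 5.96 × 140^0.628 = 5.96 × 22.27 ≈ 133 kt.
133 kt falls in the Category 4 band.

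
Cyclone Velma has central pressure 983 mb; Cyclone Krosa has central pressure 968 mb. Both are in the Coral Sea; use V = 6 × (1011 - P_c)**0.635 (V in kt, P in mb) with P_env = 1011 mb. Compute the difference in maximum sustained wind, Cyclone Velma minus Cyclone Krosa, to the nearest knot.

-16 kt

Cyclone Velma: ΔP = 28; V ≈ 6 × 28^0.635 ≈ 49.78 kt.
Cyclone Krosa: ΔP = 43; V ≈ 6 × 43^0.635 ≈ 65.37 kt.
Difference ≈ 49.78 − 65.37 = -15.59 → -16 kt.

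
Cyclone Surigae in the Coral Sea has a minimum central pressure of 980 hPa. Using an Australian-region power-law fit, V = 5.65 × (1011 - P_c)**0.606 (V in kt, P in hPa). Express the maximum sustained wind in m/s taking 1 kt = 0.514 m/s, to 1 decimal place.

23.3 m/s

ΔP = 1011 − 980 = 31 hPa.
V ≈ 5.65 × 31^0.606 = 5.65 × 8.012 ≈ 45.270 kt.
45.270 × 0.514 ≈ 23.27 m/s → 23.3 m/s.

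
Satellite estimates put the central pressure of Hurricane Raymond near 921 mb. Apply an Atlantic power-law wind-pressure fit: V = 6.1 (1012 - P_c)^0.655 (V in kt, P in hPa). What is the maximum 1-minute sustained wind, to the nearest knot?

ΔP = 1012 − 921 = 91 mb.
91^0.655 ≈ 19.194.
V ≈ 6.1 × 19.194 ≈ 117.1 kt.

117 kt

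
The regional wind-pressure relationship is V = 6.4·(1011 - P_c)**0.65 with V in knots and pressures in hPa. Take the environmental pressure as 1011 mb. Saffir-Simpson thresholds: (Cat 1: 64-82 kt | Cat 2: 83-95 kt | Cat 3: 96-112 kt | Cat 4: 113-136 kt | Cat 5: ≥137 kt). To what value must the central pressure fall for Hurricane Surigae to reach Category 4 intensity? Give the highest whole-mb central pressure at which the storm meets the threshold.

Category 4 begins at V = 113 kt.
Required ΔP = (113/6.4)^(1/0.65) = 17.656^1.538 ≈ 82.85 mb.
P_c ≤ 1011 − 82.85 = 928.15, so the highest integer P_c is 928 mb.

928 mb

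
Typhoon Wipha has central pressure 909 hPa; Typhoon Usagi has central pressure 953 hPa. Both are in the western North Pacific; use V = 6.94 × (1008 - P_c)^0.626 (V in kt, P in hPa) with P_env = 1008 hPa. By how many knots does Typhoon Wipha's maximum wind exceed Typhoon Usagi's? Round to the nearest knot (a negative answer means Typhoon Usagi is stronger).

Typhoon Wipha: ΔP = 99; V ≈ 6.94 × 99^0.626 ≈ 123.20 kt.
Typhoon Usagi: ΔP = 55; V ≈ 6.94 × 55^0.626 ≈ 85.28 kt.
Difference ≈ 123.20 − 85.28 = 37.92 → 38 kt.

38 kt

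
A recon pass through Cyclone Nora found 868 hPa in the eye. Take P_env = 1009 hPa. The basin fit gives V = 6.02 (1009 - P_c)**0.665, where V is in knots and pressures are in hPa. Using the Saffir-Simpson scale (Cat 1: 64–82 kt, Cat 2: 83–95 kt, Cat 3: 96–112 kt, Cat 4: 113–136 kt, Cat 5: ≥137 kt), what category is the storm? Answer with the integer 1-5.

5

ΔP = 1009 − 868 = 141 hPa.
V ≈ 6.02 × 141^0.665 = 6.02 × 26.87 ≈ 162 kt.
162 kt falls in the Category 5 band.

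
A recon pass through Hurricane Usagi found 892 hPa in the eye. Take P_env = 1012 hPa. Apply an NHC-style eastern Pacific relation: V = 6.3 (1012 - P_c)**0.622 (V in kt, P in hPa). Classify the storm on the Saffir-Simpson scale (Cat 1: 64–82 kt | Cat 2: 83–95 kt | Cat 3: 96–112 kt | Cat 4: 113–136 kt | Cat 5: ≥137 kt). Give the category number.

4

ΔP = 1012 − 892 = 120 hPa.
V ≈ 6.3 × 120^0.622 = 6.3 × 19.64 ≈ 124 kt.
124 kt falls in the Category 4 band.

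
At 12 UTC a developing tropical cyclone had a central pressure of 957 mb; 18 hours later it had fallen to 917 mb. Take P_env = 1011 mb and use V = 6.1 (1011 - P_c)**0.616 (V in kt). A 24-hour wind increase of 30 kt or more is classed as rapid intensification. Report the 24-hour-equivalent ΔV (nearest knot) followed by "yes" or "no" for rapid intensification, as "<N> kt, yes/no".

V₁: ΔP = 54, V ≈ 6.1 × 54^0.616 ≈ 71.20 kt.
V₂: ΔP = 94, V ≈ 6.1 × 94^0.616 ≈ 100.18 kt.
ΔV over 18 h = 28.98 kt → 24 h equivalent = 28.98 × 24/18 ≈ 38.64 kt.
39 kt ≥ 30 kt ⇒ rapid intensification.

39 kt, yes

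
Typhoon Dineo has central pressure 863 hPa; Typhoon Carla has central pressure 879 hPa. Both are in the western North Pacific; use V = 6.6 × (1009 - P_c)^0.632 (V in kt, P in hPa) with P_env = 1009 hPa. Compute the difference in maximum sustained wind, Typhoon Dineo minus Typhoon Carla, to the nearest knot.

Typhoon Dineo: ΔP = 146; V ≈ 6.6 × 146^0.632 ≈ 153.96 kt.
Typhoon Carla: ΔP = 130; V ≈ 6.6 × 130^0.632 ≈ 143.07 kt.
Difference ≈ 153.96 − 143.07 = 10.89 → 11 kt.

11 kt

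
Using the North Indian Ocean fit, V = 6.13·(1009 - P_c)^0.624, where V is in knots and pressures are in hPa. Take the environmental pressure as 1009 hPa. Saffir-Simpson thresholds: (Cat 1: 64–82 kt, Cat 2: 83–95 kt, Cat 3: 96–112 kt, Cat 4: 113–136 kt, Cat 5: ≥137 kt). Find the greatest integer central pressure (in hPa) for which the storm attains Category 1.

Category 1 begins at V = 64 kt.
Required ΔP = (64/6.13)^(1/0.624) = 10.440^1.603 ≈ 42.91 hPa.
P_c ≤ 1009 − 42.91 = 966.09, so the highest integer P_c is 966 hPa.

966 hPa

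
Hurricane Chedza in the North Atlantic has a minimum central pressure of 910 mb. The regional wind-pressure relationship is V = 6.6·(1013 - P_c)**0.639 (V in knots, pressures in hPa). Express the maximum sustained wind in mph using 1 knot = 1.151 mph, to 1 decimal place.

146.8 mph

ΔP = 1013 − 910 = 103 mb.
V ≈ 6.6 × 103^0.639 = 6.6 × 19.329 ≈ 127.570 kt.
127.570 × 1.151 ≈ 146.83 mph → 146.8 mph.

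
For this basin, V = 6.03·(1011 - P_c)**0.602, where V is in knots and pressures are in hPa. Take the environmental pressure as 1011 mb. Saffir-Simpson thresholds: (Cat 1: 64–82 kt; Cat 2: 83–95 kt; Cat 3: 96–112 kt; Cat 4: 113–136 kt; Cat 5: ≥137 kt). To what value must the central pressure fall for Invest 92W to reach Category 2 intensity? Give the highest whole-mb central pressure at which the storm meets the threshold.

Category 2 begins at V = 83 kt.
Required ΔP = (83/6.03)^(1/0.602) = 13.765^1.661 ≈ 77.92 mb.
P_c ≤ 1011 − 77.92 = 933.08, so the highest integer P_c is 933 mb.

933 mb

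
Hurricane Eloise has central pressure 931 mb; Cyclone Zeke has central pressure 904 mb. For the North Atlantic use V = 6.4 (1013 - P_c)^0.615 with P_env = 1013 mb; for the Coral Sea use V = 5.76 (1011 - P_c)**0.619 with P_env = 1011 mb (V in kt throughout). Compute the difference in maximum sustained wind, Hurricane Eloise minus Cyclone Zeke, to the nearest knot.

Hurricane Eloise: ΔP = 82; V ≈ 6.4 × 82^0.615 ≈ 96.20 kt.
Cyclone Zeke: ΔP = 107; V ≈ 5.76 × 107^0.619 ≈ 103.90 kt.
Difference ≈ 96.20 − 103.90 = -7.70 → -8 kt.

-8 kt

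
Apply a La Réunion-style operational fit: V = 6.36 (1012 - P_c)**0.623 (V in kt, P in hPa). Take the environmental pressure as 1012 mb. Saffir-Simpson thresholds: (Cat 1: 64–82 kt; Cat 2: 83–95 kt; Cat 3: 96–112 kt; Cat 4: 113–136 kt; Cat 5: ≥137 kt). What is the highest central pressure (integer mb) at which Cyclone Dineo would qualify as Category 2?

Category 2 begins at V = 83 kt.
Required ΔP = (83/6.36)^(1/0.623) = 13.050^1.605 ≈ 61.76 mb.
P_c ≤ 1012 − 61.76 = 950.24, so the highest integer P_c is 950 mb.

950 mb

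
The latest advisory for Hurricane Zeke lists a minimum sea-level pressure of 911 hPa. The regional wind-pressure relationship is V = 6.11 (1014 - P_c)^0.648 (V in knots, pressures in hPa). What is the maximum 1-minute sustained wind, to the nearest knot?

123 kt

ΔP = 1014 − 911 = 103 hPa.
103^0.648 ≈ 20.152.
V ≈ 6.11 × 20.152 ≈ 123.1 kt.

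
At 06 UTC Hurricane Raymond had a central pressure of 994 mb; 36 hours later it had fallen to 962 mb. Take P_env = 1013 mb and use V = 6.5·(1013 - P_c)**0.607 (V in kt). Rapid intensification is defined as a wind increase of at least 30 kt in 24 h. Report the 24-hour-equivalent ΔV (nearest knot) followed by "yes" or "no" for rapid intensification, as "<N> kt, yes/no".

V₁: ΔP = 19, V ≈ 6.5 × 19^0.607 ≈ 38.83 kt.
V₂: ΔP = 51, V ≈ 6.5 × 51^0.607 ≈ 70.70 kt.
ΔV over 36 h = 31.87 kt → 24 h equivalent = 31.87 × 24/36 ≈ 21.25 kt.
21 kt < 30 kt ⇒ not rapid intensification.

21 kt, no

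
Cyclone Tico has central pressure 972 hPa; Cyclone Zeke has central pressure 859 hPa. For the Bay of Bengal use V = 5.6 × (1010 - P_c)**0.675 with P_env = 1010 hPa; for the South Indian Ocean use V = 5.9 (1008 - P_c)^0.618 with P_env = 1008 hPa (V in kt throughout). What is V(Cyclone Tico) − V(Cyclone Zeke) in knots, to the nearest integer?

Cyclone Tico: ΔP = 38; V ≈ 5.6 × 38^0.675 ≈ 65.24 kt.
Cyclone Zeke: ΔP = 149; V ≈ 5.9 × 149^0.618 ≈ 129.98 kt.
Difference ≈ 65.24 − 129.98 = -64.74 → -65 kt.

-65 kt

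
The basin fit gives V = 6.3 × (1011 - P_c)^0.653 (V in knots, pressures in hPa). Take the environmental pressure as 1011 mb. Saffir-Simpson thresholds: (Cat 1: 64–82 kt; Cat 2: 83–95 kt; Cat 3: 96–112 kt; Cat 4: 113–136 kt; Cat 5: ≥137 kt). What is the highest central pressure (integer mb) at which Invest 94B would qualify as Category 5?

899 mb

Category 5 begins at V = 137 kt.
Required ΔP = (137/6.3)^(1/0.653) = 21.746^1.531 ≈ 111.70 mb.
P_c ≤ 1011 − 111.70 = 899.30, so the highest integer P_c is 899 mb.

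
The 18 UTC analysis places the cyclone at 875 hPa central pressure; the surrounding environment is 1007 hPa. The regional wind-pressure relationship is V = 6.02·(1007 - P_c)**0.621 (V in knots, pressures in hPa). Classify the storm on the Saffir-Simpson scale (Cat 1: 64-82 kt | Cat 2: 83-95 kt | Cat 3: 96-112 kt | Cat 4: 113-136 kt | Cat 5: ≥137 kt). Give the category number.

ΔP = 1007 − 875 = 132 hPa.
V ≈ 6.02 × 132^0.621 = 6.02 × 20.74 ≈ 125 kt.
125 kt falls in the Category 4 band.

4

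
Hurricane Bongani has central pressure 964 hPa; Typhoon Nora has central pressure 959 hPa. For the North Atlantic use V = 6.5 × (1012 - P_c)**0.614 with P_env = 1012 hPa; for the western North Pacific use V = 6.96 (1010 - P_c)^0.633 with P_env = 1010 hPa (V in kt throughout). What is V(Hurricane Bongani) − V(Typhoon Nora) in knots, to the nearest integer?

Hurricane Bongani: ΔP = 48; V ≈ 6.5 × 48^0.614 ≈ 70.02 kt.
Typhoon Nora: ΔP = 51; V ≈ 6.96 × 51^0.633 ≈ 83.85 kt.
Difference ≈ 70.02 − 83.85 = -13.83 → -14 kt.

-14 kt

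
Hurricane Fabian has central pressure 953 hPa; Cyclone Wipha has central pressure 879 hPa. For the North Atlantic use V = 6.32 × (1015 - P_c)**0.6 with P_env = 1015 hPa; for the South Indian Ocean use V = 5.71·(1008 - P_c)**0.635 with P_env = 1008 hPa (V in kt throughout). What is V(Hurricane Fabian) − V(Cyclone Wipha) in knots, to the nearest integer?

Hurricane Fabian: ΔP = 62; V ≈ 6.32 × 62^0.6 ≈ 75.19 kt.
Cyclone Wipha: ΔP = 129; V ≈ 5.71 × 129^0.635 ≈ 124.99 kt.
Difference ≈ 75.19 − 124.99 = -49.80 → -50 kt.

-50 kt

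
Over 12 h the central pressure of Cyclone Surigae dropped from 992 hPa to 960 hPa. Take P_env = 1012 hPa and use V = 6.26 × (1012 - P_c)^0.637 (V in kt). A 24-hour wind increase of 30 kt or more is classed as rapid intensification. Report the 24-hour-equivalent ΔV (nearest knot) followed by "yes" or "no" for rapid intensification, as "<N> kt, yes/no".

V₁: ΔP = 20, V ≈ 6.26 × 20^0.637 ≈ 42.20 kt.
V₂: ΔP = 52, V ≈ 6.26 × 52^0.637 ≈ 77.57 kt.
ΔV over 12 h = 35.37 kt → 24 h equivalent = 35.37 × 24/12 ≈ 70.74 kt.
71 kt ≥ 30 kt ⇒ rapid intensification.

71 kt, yes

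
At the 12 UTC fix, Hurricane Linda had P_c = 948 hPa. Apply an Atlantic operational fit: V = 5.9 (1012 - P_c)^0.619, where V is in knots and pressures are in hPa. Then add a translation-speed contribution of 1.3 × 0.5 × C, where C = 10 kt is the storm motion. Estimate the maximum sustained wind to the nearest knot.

ΔP = 1012 − 948 = 64 hPa.
64^0.619 ≈ 13.123.
V ≈ 5.9 × 13.123 ≈ 77.4 kt.
Translation term: 1.3 × 0.5 × 10 = 6.5 kt.
Corrected V ≈ 83.9 kt → 84 kt.

84 kt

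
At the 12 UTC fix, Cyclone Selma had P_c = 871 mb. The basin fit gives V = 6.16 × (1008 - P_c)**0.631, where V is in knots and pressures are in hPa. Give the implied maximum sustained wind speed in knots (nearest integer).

137 kt

ΔP = 1008 − 871 = 137 mb.
137^0.631 ≈ 22.298.
V ≈ 6.16 × 22.298 ≈ 137.4 kt.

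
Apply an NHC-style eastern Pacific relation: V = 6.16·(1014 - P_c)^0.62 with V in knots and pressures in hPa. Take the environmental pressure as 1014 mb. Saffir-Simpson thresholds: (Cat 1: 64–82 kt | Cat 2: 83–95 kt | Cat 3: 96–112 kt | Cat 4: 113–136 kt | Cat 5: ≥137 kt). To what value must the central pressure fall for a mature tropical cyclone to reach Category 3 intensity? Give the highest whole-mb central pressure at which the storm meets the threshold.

930 mb

Category 3 begins at V = 96 kt.
Required ΔP = (96/6.16)^(1/0.62) = 15.584^1.613 ≈ 83.89 mb.
P_c ≤ 1014 − 83.89 = 930.11, so the highest integer P_c is 930 mb.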